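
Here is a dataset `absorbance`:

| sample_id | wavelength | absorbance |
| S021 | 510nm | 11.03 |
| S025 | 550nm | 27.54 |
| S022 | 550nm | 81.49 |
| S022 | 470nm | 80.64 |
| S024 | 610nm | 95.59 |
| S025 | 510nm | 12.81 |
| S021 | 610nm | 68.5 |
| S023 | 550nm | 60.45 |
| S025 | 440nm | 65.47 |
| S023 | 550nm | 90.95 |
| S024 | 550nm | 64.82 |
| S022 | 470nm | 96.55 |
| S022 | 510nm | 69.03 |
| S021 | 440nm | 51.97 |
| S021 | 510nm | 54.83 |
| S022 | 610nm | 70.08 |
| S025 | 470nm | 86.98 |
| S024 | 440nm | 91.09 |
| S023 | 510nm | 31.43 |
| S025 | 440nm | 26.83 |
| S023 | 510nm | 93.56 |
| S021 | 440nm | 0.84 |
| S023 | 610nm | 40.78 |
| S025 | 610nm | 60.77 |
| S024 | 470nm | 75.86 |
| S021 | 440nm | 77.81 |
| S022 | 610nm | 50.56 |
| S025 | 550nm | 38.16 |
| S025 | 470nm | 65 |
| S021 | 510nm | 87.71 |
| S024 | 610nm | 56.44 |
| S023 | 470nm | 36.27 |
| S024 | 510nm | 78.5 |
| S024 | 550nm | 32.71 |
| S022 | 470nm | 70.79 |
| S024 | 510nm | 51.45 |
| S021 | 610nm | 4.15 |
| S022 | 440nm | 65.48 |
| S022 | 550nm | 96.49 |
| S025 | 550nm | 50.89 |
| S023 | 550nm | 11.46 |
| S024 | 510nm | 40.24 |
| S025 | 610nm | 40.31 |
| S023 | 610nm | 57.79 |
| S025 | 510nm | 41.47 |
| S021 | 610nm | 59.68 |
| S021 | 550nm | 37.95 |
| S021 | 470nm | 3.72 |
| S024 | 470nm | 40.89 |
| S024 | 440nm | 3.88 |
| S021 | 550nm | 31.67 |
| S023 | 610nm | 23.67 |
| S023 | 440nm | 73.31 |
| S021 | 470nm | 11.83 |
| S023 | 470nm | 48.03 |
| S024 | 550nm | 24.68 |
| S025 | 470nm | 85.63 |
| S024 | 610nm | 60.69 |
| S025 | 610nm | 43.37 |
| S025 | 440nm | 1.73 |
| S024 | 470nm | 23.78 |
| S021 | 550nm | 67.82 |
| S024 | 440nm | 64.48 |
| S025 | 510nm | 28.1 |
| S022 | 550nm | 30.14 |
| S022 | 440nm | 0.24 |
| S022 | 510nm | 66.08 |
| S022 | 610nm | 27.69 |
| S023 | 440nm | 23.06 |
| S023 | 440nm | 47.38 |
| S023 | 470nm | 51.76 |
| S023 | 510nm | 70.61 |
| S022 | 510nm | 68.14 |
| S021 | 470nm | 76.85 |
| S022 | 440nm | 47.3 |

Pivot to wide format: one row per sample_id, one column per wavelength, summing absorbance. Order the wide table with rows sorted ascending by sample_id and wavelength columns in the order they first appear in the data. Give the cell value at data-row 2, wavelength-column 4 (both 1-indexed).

With rows sorted ascending by sample_id, row 2 is sample_id=S022. wavelength columns in first-appearance order: 510nm, 550nm, 470nm, 610nm, 440nm; column 4 is 610nm.
Long rows with sample_id=S022, wavelength=610nm: 70.08 + 50.56 + 27.69 = 148.33.

148.33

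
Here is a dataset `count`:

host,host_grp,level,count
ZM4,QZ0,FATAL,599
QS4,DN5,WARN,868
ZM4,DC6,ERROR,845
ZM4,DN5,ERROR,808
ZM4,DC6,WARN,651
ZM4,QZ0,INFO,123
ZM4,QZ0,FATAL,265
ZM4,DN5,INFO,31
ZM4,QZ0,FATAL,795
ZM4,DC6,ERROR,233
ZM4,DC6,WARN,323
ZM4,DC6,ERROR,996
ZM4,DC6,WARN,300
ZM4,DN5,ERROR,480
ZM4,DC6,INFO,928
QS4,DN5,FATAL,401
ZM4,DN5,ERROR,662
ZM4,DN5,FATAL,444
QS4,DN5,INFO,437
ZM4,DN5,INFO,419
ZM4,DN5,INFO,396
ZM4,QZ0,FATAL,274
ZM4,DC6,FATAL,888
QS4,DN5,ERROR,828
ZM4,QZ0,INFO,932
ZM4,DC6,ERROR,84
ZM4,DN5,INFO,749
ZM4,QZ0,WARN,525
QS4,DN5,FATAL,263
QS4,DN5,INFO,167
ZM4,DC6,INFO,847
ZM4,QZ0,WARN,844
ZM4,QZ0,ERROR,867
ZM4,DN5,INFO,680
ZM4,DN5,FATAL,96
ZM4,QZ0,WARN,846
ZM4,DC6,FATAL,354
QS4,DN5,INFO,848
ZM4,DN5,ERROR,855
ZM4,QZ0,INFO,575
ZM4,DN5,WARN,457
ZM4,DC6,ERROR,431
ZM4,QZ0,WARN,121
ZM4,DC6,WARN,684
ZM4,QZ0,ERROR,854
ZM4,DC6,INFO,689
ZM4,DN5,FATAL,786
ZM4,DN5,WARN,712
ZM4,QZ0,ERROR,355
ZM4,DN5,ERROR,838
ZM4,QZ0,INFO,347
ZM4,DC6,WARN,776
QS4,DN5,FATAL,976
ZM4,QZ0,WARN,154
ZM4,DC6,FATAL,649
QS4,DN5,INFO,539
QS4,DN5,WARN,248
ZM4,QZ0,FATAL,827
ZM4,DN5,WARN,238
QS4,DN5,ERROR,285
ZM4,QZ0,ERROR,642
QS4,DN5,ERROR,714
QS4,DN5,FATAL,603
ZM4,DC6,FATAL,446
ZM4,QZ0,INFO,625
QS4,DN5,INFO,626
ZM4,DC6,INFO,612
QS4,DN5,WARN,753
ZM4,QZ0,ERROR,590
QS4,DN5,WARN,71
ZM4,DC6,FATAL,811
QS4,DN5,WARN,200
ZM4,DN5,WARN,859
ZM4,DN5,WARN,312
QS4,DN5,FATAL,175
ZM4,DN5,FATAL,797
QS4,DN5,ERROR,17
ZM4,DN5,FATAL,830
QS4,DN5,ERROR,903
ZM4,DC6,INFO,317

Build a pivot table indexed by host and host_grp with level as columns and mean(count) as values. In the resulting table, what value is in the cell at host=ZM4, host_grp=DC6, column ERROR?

517.80

Rows with host=ZM4, host_grp=DC6 and level=ERROR: count values are 845, 233, 996, 84, 431.
(845 + 233 + 996 + 84 + 431) / 5 = 517.80.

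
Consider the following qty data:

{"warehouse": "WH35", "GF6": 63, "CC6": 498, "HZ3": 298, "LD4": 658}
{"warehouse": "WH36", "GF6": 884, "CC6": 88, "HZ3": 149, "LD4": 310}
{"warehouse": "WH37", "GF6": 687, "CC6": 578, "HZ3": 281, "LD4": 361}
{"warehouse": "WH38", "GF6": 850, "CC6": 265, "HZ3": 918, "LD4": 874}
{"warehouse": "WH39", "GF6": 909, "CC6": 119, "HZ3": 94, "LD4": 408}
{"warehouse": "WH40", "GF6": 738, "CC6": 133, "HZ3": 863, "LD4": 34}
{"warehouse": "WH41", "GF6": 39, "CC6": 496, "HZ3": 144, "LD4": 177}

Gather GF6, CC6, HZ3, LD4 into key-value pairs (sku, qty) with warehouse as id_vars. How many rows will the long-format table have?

28

7 warehouse values × 4 melted columns = 28 rows.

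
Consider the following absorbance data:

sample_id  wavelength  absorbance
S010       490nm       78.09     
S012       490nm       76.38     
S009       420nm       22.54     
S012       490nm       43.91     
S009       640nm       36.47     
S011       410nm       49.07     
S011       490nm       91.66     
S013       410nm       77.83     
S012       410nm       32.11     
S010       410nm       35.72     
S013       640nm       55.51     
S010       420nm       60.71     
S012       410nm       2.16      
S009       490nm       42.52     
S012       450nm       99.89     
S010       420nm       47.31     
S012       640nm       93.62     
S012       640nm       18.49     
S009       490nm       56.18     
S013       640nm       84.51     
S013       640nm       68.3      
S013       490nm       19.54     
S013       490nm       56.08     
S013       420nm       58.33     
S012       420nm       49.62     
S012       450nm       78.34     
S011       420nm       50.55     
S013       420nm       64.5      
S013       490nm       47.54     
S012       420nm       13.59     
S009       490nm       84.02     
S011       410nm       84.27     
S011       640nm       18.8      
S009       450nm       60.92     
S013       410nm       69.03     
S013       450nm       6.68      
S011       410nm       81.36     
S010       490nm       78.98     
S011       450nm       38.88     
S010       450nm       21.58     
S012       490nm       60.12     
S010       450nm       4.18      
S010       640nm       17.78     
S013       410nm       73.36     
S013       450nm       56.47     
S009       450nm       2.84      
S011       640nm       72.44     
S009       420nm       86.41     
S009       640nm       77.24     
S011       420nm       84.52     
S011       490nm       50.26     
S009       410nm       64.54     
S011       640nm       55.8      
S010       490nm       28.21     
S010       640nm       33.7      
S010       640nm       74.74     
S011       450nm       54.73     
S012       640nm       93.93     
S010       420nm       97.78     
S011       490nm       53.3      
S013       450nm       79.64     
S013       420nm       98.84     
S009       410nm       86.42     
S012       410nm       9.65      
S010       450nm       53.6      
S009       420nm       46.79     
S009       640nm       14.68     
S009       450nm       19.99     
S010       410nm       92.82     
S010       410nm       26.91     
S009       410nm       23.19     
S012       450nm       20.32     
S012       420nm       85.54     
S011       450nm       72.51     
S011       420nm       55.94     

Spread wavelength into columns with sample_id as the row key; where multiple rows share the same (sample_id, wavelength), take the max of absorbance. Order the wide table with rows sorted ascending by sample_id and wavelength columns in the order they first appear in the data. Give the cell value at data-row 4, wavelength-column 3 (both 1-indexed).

93.93

With rows sorted ascending by sample_id, row 4 is sample_id=S012. wavelength columns in first-appearance order: 490nm, 420nm, 640nm, 410nm, 450nm; column 3 is 640nm.
Long rows with sample_id=S012, wavelength=640nm: max(93.62, 18.49, 93.93) = 93.93.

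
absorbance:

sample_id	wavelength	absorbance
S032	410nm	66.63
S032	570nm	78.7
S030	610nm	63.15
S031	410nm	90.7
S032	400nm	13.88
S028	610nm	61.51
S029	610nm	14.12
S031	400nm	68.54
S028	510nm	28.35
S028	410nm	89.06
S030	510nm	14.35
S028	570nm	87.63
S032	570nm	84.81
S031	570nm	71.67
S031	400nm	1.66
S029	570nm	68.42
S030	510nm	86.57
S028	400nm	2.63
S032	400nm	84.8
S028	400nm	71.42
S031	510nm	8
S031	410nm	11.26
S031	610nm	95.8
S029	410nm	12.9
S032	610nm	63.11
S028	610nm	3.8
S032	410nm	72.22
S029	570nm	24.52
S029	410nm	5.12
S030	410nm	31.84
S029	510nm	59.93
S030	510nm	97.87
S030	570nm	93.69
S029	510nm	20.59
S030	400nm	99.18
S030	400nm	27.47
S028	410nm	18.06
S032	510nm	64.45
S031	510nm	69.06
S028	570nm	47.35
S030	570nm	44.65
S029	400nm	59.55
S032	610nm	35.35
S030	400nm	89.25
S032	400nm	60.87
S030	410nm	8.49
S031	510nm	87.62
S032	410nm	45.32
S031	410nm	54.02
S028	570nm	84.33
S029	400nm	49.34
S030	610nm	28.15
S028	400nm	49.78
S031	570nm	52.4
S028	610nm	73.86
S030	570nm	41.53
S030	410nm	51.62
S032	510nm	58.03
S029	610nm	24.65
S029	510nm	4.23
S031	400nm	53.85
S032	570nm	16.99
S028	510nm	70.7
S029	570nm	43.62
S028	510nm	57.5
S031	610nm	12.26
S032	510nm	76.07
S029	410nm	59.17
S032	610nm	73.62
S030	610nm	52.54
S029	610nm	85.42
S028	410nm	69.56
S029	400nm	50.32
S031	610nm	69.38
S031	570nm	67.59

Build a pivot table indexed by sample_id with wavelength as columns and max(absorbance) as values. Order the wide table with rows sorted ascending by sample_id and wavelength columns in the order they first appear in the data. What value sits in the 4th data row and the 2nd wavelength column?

71.67

With rows sorted ascending by sample_id, row 4 is sample_id=S031. wavelength columns in first-appearance order: 410nm, 570nm, 610nm, 400nm, 510nm; column 2 is 570nm.
Long rows with sample_id=S031, wavelength=570nm: max(71.67, 52.4, 67.59) = 71.67.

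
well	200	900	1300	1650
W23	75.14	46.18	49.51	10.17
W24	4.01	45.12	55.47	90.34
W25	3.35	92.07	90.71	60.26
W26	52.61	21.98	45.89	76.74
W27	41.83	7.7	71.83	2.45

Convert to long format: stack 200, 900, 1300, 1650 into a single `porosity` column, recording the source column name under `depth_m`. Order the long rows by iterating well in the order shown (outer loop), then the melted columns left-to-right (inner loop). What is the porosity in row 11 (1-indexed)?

20 rows total (5 × 4). Row 11: index ⌊(11-1)/4⌋ = 2 into well → W25; (11-1) mod 4 = 2 into the melted columns → 1300.
So row 11 is (W25, 1300, 90.71); porosity = 90.71.

90.71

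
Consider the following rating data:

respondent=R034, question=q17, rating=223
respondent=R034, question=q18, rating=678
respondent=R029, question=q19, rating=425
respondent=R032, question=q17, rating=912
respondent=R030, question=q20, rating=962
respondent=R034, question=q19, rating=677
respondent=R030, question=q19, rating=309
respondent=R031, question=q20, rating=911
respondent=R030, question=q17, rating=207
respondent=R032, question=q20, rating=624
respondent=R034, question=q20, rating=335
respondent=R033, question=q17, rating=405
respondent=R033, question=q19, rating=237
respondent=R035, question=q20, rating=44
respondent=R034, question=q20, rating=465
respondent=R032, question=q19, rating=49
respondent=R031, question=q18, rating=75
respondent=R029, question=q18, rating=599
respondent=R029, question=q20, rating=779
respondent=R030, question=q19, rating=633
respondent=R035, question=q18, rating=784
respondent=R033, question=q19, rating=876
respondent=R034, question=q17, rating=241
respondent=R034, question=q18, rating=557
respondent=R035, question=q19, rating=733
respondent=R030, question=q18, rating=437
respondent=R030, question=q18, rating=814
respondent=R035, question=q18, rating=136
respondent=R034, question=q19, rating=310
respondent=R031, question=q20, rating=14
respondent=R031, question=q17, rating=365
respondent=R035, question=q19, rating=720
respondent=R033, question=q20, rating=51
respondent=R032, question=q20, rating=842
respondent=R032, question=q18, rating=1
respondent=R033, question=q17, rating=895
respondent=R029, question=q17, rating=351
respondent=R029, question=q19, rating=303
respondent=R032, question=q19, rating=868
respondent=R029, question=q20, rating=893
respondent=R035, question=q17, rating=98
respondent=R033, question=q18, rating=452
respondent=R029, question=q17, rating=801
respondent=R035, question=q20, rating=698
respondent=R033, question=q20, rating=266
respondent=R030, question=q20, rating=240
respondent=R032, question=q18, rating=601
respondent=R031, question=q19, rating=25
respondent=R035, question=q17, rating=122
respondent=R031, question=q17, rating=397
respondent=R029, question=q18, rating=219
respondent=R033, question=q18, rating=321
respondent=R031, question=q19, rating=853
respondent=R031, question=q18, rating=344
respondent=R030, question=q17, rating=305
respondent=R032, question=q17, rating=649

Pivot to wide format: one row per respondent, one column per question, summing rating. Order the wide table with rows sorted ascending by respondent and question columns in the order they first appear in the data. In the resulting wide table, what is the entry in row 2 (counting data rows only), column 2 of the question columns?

1251

With rows sorted ascending by respondent, row 2 is respondent=R030. question columns in first-appearance order: q17, q18, q19, q20; column 2 is q18.
Long rows with respondent=R030, question=q18: 437 + 814 = 1251.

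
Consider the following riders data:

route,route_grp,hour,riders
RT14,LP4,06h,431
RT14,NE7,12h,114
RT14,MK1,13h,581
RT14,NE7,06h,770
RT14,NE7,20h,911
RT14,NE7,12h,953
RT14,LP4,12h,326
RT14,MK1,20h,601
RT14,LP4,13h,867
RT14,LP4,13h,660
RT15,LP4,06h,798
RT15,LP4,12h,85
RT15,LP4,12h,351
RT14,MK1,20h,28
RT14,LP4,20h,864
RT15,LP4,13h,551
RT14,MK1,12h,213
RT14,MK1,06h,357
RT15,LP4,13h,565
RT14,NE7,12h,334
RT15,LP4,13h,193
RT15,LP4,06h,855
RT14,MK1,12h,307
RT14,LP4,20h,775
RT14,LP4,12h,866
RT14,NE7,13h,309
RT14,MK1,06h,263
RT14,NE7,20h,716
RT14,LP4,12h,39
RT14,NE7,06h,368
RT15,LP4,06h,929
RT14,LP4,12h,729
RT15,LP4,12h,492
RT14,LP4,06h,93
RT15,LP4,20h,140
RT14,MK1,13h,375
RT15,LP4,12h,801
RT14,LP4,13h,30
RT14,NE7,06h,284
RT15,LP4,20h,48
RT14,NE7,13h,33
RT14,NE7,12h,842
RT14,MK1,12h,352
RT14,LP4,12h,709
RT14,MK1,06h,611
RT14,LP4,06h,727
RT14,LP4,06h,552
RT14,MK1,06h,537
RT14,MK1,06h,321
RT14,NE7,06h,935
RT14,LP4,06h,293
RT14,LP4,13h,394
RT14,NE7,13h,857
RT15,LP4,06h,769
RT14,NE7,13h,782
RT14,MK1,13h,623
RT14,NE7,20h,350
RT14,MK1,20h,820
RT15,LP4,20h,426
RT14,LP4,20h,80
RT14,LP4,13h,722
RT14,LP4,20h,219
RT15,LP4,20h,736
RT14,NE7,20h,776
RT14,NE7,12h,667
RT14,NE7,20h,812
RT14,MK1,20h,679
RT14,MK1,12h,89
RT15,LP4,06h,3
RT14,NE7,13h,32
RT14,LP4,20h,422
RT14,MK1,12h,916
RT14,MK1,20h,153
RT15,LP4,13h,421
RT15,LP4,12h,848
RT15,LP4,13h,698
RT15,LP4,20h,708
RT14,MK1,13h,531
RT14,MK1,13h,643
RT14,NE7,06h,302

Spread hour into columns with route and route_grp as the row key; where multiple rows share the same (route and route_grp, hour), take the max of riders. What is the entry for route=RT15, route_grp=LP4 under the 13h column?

Rows with route=RT15, route_grp=LP4 and hour=13h: riders values are 551, 565, 193, 421, 698.
max(551, 565, 193, 421, 698) = 698.

698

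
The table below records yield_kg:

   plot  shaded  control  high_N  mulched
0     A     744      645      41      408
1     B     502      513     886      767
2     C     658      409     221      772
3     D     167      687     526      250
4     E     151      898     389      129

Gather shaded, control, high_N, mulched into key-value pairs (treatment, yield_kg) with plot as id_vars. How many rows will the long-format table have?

20

5 plot values × 4 melted columns = 20 rows.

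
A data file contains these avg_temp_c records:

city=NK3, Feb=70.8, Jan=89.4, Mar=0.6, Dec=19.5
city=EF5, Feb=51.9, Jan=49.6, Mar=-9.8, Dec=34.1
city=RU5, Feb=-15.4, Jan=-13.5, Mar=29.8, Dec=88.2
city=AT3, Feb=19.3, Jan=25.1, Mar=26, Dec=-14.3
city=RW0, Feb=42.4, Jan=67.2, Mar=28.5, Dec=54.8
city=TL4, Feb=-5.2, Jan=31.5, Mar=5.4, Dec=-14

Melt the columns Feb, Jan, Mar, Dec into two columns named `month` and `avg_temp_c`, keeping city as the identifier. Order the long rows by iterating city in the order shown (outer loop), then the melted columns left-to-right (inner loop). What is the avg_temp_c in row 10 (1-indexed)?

-13.5

24 rows total (6 × 4). Row 10: index ⌊(10-1)/4⌋ = 2 into city → RU5; (10-1) mod 4 = 1 into the melted columns → Jan.
So row 10 is (RU5, Jan, -13.5); avg_temp_c = -13.5.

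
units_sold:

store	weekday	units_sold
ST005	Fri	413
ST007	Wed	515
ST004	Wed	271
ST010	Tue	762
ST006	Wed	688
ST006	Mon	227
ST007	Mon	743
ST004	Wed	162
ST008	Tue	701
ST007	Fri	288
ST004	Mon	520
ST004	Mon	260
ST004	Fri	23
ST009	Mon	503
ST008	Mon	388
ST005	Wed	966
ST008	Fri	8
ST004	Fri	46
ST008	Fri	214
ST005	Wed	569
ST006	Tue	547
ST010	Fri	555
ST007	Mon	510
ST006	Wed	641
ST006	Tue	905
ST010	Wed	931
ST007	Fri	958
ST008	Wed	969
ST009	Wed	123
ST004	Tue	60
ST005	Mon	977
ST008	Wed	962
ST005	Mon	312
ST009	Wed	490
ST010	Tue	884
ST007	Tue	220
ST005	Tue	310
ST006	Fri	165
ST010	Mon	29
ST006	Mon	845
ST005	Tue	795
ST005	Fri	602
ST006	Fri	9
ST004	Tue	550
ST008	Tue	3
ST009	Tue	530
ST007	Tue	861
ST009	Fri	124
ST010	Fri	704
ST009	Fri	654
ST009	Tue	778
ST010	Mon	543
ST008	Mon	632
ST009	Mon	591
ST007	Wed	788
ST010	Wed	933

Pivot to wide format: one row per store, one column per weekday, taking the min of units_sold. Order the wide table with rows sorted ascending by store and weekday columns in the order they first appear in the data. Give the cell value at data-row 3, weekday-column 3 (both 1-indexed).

547

With rows sorted ascending by store, row 3 is store=ST006. weekday columns in first-appearance order: Fri, Wed, Tue, Mon; column 3 is Tue.
Long rows with store=ST006, weekday=Tue: min(547, 905) = 547.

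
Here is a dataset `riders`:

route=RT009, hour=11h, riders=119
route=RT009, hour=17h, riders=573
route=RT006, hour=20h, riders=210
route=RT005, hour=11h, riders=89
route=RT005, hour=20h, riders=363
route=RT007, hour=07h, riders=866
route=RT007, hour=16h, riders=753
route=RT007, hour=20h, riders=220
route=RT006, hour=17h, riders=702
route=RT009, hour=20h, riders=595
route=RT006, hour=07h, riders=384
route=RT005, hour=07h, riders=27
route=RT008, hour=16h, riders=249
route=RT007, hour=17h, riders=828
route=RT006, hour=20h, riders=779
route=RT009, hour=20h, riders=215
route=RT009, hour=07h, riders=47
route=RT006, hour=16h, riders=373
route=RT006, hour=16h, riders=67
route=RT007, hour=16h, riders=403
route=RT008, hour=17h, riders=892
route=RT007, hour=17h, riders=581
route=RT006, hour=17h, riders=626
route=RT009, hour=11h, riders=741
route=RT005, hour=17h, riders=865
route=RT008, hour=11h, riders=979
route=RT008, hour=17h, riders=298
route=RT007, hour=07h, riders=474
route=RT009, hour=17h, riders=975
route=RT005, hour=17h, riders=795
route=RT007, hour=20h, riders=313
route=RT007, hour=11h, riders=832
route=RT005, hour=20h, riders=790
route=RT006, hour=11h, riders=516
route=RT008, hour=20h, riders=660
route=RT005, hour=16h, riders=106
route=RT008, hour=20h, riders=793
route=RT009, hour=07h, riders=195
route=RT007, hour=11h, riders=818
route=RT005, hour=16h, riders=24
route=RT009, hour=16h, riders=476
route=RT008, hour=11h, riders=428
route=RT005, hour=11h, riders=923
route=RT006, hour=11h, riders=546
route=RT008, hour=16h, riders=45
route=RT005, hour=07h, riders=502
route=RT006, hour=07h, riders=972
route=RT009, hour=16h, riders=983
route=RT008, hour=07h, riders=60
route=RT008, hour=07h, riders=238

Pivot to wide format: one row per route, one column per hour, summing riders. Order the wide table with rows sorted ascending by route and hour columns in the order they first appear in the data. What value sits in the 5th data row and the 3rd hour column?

810

With rows sorted ascending by route, row 5 is route=RT009. hour columns in first-appearance order: 11h, 17h, 20h, 07h, 16h; column 3 is 20h.
Long rows with route=RT009, hour=20h: 595 + 215 = 810.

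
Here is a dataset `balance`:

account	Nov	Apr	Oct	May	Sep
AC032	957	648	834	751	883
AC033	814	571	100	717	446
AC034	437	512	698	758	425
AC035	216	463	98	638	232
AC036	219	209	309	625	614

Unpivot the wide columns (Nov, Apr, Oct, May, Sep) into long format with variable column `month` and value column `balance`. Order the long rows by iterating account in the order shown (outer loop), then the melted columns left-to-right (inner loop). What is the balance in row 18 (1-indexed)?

25 rows total (5 × 5). Row 18: index ⌊(18-1)/5⌋ = 3 into account → AC035; (18-1) mod 5 = 2 into the melted columns → Oct.
So row 18 is (AC035, Oct, 98); balance = 98.

98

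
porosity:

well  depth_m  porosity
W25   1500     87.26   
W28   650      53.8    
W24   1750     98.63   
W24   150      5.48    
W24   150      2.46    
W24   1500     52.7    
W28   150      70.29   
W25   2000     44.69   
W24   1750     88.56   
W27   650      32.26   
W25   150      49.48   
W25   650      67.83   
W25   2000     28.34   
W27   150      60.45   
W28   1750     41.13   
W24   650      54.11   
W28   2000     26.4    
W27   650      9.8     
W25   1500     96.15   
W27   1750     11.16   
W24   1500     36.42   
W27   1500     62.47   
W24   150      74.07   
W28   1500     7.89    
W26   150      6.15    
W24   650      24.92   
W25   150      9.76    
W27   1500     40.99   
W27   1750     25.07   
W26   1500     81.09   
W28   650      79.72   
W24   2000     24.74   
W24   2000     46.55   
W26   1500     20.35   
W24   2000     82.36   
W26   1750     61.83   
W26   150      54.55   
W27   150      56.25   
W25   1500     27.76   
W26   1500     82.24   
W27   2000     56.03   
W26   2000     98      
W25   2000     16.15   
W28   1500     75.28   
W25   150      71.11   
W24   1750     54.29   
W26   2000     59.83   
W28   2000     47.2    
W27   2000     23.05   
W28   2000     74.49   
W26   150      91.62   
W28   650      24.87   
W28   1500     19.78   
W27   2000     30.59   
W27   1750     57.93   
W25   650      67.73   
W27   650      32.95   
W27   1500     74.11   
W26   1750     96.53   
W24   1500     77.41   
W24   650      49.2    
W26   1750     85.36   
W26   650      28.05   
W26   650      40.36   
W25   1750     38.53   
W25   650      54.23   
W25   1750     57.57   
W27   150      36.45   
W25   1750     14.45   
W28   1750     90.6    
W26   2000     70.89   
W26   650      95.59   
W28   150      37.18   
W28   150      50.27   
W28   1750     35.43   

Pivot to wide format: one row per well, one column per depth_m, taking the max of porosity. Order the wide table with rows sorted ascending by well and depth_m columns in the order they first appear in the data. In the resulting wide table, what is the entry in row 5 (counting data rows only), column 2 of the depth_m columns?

79.72

With rows sorted ascending by well, row 5 is well=W28. depth_m columns in first-appearance order: 1500, 650, 1750, 150, 2000; column 2 is 650.
Long rows with well=W28, depth_m=650: max(53.8, 79.72, 24.87) = 79.72.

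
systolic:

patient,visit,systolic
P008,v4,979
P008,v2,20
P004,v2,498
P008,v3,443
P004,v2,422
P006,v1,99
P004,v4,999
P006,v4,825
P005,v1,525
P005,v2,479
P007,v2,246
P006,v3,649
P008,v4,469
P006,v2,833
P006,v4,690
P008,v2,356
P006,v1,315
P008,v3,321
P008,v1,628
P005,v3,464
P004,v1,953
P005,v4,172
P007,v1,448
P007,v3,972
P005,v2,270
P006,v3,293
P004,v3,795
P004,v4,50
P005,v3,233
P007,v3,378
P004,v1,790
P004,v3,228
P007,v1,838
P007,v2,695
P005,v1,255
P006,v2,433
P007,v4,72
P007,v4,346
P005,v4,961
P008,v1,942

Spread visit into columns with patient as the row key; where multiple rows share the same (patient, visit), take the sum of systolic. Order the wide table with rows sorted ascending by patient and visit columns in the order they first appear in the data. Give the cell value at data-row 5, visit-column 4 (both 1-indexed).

1570

With rows sorted ascending by patient, row 5 is patient=P008. visit columns in first-appearance order: v4, v2, v3, v1; column 4 is v1.
Long rows with patient=P008, visit=v1: 628 + 942 = 1570.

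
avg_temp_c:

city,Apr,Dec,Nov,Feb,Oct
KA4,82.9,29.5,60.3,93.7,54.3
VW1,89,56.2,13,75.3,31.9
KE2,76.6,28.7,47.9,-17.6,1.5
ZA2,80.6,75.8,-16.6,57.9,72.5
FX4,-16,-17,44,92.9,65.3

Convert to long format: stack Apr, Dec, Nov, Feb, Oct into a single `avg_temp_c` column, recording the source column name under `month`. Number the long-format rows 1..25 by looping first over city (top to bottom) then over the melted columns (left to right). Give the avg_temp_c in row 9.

75.3

25 rows total (5 × 5). Row 9: index ⌊(9-1)/5⌋ = 1 into city → VW1; (9-1) mod 5 = 3 into the melted columns → Feb.
So row 9 is (VW1, Feb, 75.3); avg_temp_c = 75.3.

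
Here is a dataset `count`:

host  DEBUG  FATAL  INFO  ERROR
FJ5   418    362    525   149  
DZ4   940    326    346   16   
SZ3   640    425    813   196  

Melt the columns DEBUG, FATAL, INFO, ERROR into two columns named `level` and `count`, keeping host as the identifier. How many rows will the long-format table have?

12

3 host values × 4 melted columns = 12 rows.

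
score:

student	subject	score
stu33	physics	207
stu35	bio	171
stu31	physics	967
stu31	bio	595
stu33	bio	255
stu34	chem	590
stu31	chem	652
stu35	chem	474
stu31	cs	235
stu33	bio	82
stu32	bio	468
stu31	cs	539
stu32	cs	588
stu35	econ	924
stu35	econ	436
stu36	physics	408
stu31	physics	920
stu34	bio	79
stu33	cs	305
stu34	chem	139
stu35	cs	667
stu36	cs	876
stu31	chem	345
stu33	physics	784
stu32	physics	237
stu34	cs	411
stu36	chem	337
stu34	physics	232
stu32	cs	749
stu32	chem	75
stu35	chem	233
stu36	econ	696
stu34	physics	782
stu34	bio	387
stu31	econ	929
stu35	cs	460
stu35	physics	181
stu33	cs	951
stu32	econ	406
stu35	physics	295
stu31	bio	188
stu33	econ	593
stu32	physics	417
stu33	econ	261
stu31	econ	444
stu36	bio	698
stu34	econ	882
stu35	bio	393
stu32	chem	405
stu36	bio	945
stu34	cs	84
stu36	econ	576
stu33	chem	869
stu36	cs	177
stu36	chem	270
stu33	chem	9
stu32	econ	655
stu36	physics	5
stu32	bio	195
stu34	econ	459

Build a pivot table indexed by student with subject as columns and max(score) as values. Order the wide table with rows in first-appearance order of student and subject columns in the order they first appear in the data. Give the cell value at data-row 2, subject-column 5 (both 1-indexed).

924

With rows in first-appearance order of student, row 2 is student=stu35. subject columns in first-appearance order: physics, bio, chem, cs, econ; column 5 is econ.
Long rows with student=stu35, subject=econ: max(924, 436) = 924.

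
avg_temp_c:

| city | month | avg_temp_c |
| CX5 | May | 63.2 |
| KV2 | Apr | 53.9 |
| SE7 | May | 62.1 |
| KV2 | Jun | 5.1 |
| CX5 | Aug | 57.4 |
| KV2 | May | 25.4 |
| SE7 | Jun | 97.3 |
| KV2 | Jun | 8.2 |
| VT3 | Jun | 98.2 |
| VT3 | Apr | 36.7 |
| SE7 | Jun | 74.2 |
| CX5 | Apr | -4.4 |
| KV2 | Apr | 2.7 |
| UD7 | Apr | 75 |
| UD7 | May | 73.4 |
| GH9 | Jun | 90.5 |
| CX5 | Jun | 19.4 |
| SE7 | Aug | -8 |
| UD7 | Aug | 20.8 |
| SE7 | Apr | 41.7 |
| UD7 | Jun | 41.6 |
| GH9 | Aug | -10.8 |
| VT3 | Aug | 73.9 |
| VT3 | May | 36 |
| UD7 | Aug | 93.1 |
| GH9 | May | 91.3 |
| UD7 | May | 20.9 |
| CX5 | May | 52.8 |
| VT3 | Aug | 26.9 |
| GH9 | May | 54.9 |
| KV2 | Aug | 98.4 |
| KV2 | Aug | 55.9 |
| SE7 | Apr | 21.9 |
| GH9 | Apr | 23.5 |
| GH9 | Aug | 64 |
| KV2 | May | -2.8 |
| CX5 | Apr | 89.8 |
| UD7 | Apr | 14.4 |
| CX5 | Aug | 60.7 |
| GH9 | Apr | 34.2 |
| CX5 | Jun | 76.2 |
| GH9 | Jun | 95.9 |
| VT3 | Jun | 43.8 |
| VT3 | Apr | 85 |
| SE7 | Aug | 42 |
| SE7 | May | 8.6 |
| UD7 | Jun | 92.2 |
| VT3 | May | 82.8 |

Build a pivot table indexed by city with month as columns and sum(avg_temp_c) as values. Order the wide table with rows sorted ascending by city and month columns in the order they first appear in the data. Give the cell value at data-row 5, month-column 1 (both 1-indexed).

94.3

With rows sorted ascending by city, row 5 is city=UD7. month columns in first-appearance order: May, Apr, Jun, Aug; column 1 is May.
Long rows with city=UD7, month=May: 73.4 + 20.9 = 94.3.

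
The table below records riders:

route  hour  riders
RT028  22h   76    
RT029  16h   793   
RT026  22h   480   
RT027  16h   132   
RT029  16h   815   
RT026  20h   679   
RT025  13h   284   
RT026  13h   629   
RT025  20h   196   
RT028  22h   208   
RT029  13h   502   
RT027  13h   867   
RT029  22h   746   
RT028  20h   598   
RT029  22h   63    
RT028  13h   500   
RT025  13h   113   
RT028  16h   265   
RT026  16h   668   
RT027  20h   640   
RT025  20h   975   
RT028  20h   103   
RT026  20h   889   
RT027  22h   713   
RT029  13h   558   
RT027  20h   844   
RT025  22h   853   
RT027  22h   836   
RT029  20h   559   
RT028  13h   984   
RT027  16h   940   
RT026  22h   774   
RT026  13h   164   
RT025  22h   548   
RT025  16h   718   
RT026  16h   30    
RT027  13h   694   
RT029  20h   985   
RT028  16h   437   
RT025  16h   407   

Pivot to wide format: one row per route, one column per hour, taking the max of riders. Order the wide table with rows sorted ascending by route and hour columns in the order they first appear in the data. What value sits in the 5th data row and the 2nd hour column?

With rows sorted ascending by route, row 5 is route=RT029. hour columns in first-appearance order: 22h, 16h, 20h, 13h; column 2 is 16h.
Long rows with route=RT029, hour=16h: max(793, 815) = 815.

815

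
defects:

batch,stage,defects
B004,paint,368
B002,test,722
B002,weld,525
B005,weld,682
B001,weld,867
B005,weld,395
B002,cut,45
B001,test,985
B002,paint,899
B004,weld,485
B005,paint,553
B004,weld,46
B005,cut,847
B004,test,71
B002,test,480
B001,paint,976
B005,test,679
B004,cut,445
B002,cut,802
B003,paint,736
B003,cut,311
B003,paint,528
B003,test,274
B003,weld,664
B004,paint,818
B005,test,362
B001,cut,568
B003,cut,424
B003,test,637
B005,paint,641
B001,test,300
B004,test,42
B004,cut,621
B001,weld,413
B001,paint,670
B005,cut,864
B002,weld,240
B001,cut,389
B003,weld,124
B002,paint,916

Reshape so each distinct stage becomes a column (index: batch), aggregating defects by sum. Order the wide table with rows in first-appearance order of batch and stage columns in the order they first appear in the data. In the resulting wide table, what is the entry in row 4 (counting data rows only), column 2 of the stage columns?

With rows in first-appearance order of batch, row 4 is batch=B001. stage columns in first-appearance order: paint, test, weld, cut; column 2 is test.
Long rows with batch=B001, stage=test: 985 + 300 = 1285.

1285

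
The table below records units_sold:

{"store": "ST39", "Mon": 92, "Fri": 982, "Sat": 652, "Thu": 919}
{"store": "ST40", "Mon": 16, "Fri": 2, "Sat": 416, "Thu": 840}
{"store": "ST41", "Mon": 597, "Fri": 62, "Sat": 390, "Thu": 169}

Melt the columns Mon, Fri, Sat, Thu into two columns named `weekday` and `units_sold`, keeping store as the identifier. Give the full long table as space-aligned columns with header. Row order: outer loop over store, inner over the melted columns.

Each (store, column) pair becomes one row: 3 × 4 = 12 rows.
For example, (ST39, Mon) → units_sold=92.

store  weekday  units_sold
ST39   Mon      92        
ST39   Fri      982       
ST39   Sat      652       
ST39   Thu      919       
ST40   Mon      16        
ST40   Fri      2         
ST40   Sat      416       
ST40   Thu      840       
ST41   Mon      597       
ST41   Fri      62        
ST41   Sat      390       
ST41   Thu      169       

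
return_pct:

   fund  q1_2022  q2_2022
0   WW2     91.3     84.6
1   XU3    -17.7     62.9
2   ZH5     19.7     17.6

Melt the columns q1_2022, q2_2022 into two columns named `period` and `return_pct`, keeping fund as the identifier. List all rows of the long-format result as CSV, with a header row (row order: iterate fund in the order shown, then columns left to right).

Each (fund, column) pair becomes one row: 3 × 2 = 6 rows.
For example, (WW2, q1_2022) → return_pct=91.3.

fund,period,return_pct
WW2,q1_2022,91.3
WW2,q2_2022,84.6
XU3,q1_2022,-17.7
XU3,q2_2022,62.9
ZH5,q1_2022,19.7
ZH5,q2_2022,17.6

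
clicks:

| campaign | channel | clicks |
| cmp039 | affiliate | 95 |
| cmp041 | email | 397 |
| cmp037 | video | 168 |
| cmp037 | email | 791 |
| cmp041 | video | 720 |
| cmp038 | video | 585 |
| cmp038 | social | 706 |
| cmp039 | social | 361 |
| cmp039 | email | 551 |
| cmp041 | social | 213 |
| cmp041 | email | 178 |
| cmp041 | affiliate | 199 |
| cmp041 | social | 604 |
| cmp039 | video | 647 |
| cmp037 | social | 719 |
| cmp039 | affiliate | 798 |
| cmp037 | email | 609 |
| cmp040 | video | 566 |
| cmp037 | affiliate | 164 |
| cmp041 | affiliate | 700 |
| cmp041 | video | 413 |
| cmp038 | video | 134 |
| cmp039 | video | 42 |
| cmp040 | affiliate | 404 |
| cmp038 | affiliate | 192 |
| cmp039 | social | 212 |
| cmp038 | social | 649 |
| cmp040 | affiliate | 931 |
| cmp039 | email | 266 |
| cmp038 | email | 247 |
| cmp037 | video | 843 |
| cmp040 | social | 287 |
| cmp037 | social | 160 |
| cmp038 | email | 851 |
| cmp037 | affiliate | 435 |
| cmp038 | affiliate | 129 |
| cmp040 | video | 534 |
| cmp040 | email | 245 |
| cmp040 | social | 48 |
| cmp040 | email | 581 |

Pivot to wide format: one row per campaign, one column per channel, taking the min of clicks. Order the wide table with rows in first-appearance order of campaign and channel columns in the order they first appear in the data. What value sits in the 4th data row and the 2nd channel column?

With rows in first-appearance order of campaign, row 4 is campaign=cmp038. channel columns in first-appearance order: affiliate, email, video, social; column 2 is email.
Long rows with campaign=cmp038, channel=email: min(247, 851) = 247.

247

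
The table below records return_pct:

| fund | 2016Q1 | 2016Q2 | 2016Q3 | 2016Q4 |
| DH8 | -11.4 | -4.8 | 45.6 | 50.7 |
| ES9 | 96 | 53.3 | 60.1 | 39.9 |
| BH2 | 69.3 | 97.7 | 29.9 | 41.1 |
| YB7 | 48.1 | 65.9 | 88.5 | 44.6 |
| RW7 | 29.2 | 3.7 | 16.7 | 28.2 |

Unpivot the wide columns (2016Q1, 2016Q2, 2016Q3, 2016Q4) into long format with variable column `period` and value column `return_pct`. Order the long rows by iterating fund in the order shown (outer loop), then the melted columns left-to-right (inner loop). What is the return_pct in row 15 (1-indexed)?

88.5

20 rows total (5 × 4). Row 15: index ⌊(15-1)/4⌋ = 3 into fund → YB7; (15-1) mod 4 = 2 into the melted columns → 2016Q3.
So row 15 is (YB7, 2016Q3, 88.5); return_pct = 88.5.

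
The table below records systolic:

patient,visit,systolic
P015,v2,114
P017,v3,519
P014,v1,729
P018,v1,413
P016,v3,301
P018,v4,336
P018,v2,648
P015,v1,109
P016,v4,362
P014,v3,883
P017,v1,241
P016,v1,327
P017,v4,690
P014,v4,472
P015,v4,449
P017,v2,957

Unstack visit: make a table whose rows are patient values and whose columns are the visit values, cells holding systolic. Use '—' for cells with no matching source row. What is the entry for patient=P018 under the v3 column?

—

No long-format row has patient=P018 and visit=v3, so the cell is —.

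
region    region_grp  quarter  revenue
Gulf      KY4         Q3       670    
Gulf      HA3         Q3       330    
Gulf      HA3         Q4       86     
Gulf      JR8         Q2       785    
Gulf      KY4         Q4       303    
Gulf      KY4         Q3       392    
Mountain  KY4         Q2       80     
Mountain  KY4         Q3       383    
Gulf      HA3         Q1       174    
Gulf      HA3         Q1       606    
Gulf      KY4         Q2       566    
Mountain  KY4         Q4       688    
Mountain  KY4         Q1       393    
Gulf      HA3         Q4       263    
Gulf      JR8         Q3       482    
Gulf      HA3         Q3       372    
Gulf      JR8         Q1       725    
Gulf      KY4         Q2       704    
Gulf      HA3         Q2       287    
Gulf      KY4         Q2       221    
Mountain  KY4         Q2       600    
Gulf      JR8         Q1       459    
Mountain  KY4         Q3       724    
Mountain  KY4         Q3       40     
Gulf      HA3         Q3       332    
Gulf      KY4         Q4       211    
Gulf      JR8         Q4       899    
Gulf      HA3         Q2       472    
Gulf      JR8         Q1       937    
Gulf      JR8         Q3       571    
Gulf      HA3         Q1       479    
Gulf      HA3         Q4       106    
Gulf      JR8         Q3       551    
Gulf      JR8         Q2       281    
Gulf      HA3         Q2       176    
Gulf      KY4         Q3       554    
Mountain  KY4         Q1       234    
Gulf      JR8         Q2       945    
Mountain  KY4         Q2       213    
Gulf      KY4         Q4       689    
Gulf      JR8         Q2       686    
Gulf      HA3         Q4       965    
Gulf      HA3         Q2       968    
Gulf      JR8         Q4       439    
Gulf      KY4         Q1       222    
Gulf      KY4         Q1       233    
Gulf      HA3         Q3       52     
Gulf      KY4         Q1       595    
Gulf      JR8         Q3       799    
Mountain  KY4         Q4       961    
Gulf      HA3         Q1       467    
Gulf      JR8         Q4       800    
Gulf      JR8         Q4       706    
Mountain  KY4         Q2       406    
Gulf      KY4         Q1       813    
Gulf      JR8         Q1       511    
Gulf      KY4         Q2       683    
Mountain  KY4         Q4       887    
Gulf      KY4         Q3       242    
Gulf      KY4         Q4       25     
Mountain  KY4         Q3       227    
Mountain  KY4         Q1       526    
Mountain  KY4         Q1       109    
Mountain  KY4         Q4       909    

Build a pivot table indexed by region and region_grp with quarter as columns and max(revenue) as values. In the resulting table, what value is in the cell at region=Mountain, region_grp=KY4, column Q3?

724

Rows with region=Mountain, region_grp=KY4 and quarter=Q3: revenue values are 383, 724, 40, 227.
max(383, 724, 40, 227) = 724.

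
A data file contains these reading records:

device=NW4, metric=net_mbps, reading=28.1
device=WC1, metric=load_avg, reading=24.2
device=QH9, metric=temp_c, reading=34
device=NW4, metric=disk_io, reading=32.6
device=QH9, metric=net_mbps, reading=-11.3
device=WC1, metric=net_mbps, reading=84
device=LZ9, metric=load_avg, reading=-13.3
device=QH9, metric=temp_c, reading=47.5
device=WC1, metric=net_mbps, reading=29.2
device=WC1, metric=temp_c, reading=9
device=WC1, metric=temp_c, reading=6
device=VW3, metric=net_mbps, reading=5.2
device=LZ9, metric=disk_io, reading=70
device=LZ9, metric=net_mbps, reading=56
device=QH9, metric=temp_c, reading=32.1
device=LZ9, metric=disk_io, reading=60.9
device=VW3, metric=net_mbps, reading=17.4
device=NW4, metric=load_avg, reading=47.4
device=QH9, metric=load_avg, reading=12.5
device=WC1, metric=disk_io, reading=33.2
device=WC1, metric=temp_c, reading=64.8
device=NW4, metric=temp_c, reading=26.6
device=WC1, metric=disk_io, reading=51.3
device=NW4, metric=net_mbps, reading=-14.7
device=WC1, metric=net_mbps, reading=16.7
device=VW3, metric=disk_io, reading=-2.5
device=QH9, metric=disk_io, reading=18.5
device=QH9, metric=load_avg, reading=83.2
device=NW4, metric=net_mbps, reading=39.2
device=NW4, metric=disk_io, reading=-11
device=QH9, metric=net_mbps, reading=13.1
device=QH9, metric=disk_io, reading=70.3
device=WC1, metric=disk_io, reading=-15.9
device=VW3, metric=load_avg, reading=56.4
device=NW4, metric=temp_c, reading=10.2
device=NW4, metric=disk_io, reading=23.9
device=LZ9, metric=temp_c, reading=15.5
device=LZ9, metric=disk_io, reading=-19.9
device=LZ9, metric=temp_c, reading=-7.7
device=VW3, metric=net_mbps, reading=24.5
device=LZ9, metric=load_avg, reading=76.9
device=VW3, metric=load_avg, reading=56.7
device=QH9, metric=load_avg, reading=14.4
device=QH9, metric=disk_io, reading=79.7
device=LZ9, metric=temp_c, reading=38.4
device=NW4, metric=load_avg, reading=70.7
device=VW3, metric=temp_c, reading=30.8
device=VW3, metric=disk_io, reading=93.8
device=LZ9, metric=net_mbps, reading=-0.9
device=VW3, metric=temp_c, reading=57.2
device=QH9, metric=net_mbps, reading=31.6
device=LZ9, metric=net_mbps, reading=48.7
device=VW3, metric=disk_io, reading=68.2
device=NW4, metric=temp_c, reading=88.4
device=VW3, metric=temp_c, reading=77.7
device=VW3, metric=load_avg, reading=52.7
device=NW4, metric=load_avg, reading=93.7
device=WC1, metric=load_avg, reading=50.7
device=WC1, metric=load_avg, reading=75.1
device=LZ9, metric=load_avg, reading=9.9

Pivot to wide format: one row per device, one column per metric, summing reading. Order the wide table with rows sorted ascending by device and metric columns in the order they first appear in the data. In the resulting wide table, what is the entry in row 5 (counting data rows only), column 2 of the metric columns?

With rows sorted ascending by device, row 5 is device=WC1. metric columns in first-appearance order: net_mbps, load_avg, temp_c, disk_io; column 2 is load_avg.
Long rows with device=WC1, metric=load_avg: 24.2 + 50.7 + 75.1 = 150.

150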